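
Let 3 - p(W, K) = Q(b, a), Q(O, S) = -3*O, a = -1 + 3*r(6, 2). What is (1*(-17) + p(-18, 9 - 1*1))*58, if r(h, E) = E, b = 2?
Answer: -464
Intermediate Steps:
a = 5 (a = -1 + 3*2 = -1 + 6 = 5)
p(W, K) = 9 (p(W, K) = 3 - (-3)*2 = 3 - 1*(-6) = 3 + 6 = 9)
(1*(-17) + p(-18, 9 - 1*1))*58 = (1*(-17) + 9)*58 = (-17 + 9)*58 = -8*58 = -464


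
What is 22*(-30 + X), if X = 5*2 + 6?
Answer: -308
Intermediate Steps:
X = 16 (X = 10 + 6 = 16)
22*(-30 + X) = 22*(-30 + 16) = 22*(-14) = -308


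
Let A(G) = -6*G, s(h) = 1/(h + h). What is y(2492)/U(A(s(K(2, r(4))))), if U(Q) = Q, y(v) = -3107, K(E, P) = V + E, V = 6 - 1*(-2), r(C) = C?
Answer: 31070/3 ≈ 10357.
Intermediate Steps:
V = 8 (V = 6 + 2 = 8)
K(E, P) = 8 + E
s(h) = 1/(2*h)
y(2492)/U(A(s(K(2, r(4))))) = -3107/((-3/(8 + 2))) = -3107/((-3/10)) = -3107/((-6*1/20)) = -3107/(-3/10) = -3107*(-10/3) = 31070/3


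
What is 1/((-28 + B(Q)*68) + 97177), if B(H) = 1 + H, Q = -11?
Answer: 1/96469 ≈ 1.0366e-5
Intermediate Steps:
1/((-28 + B(Q)*68) + 97177) = 1/((-28 + (1 - 11)*68) + 97177) = 1/((-28 - 10*68) + 97177) = 1/((-28 - 680) + 97177) = 1/(-708 + 97177) = 1/96469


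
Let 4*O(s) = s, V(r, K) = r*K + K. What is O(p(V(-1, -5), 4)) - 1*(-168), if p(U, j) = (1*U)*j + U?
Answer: 168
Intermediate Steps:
V(r, K) = K + K*r (V(r, K) = K*r + K = K + K*r)
p(U, j) = U + U*j (p(U, j) = U*j + U = U + U*j)
O(s) = s/4
O(p(V(-1, -5), 4)) - 1*(-168) = ((-5*(1 - 1))*(1 + 4))/4 - 1*(-168) = (-5*0*5)/4 + 168 = (0*5)/4 + 168 = (¼)*0 + 168 = 0 + 168 = 168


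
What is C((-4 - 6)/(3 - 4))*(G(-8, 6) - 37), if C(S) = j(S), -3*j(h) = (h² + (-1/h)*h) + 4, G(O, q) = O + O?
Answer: 5459/3 ≈ 1819.7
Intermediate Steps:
G(O, q) = 2*O
j(h) = -1 - h²/3 (j(h) = -((h² + (-1/h)*h) + 4)/3 = -((h² - 1) + 4)/3 = -((-1 + h²) + 4)/3 = -(3 + h²)/3 = -1 - h²/3)
C(S) = -1 - S²/3
C((-4 - 6)/(3 - 4))*(G(-8, 6) - 37) = (-1 - (-4 - 6)²/(3 - 4)²/3)*(2*(-8) - 37) = (-1 - (-10/(-1))²/3)*(-16 - 37) = (-1 - (-10*(-1))²/3)*(-53) = (-1 - ⅓*10²)*(-53) = (-1 - ⅓*100)*(-53) = (-1 - 100/3)*(-53) = -103/3*(-53) = 5459/3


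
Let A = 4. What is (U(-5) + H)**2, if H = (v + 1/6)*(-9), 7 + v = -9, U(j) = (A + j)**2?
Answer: 82369/4 ≈ 20592.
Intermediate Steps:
U(j) = (4 + j)**2
v = -16 (v = -7 - 9 = -16)
H = 285/2 (H = (-16 + 1/6)*(-9) = -95/6*(-9) = 285/2 ≈ 142.50)
(U(-5) + H)**2 = ((4 - 5)**2 + 285/2)**2 = ((-1)**2 + 285/2)**2 = (1 + 285/2)**2 = (287/2)**2 = 82369/4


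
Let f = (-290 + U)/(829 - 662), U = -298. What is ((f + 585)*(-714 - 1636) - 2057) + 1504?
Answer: -228293801/167 ≈ -1.3670e+6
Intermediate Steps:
f = -588/167 (f = (-290 - 298)/(829 - 662) = -588/167 ≈ -3.5210)
((f + 585)*(-714 - 1636) - 2057) + 1504 = ((-588/167 + 585)*(-714 - 1636) - 2057) + 1504 = ((97107/167)*(-2350) - 2057) + 1504 = (-228201450/167 - 2057) + 1504 = -228544969/167 + 1504 = -228293801/167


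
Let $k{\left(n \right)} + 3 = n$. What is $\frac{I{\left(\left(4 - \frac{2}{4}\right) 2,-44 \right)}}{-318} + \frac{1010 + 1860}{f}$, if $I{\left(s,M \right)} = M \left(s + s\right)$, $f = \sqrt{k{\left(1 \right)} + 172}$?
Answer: $\frac{308}{159} + \frac{287 \sqrt{170}}{17} \approx 222.06$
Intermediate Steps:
$k{\left(n \right)} = -3 + n$
$f = \sqrt{170}$ ($f = \sqrt{\left(-3 + 1\right) + 172} = \sqrt{-2 + 172} = \sqrt{170} \approx 13.038$)
$I{\left(s,M \right)} = 2 M s$ ($I{\left(s,M \right)} = M 2 s = 2 M s$)
$\frac{I{\left(\left(4 - \frac{2}{4}\right) 2,-44 \right)}}{-318} + \frac{1010 + 1860}{f} = \frac{2 \left(-44\right) \left(4 - \frac{2}{4}\right) 2}{-318} + \frac{1010 + 1860}{\sqrt{170}} = 2 \left(-44\right) \left(4 - \frac{1}{2}\right) 2 \left(- \frac{1}{318}\right) + 2870 \frac{\sqrt{170}}{170} = 2 \left(-44\right) \left(4 - \frac{1}{2}\right) 2 \left(- \frac{1}{318}\right) + \frac{287 \sqrt{170}}{17} = 2 \left(-44\right) \frac{7}{2} \cdot 2 \left(- \frac{1}{318}\right) + \frac{287 \sqrt{170}}{17} = 2 \left(-44\right) 7 \left(- \frac{1}{318}\right) + \frac{287 \sqrt{170}}{17} = \left(-616\right) \left(- \frac{1}{318}\right) + \frac{287 \sqrt{170}}{17} = \frac{308}{159} + \frac{287 \sqrt{170}}{17}$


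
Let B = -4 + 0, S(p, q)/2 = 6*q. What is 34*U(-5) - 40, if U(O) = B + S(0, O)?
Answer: -2216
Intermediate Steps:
S(p, q) = 12*q (S(p, q) = 2*(6*q) = 12*q)
B = -4
U(O) = -4 + 12*O
34*U(-5) - 40 = 34*(-4 + 12*(-5)) - 40 = 34*(-4 - 60) - 40 = 34*(-64) - 40 = -2176 - 40 = -2216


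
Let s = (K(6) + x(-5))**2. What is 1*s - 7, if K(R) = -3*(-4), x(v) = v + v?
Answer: -3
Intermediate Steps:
x(v) = 2*v
K(R) = 12
s = 4 (s = (12 + 2*(-5))**2 = (12 - 10)**2 = 2**2 = 4)
1*s - 7 = 1*4 - 7 = 4 - 7 = -3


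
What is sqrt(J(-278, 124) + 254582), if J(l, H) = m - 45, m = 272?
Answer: sqrt(254809) ≈ 504.79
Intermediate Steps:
J(l, H) = 227 (J(l, H) = 272 - 45 = 227)
sqrt(J(-278, 124) + 254582) = sqrt(227 + 254582) = sqrt(254809)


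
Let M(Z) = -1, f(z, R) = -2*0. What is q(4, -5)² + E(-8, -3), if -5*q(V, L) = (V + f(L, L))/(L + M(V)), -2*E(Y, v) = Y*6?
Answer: 5404/225 ≈ 24.018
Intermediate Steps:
f(z, R) = 0
E(Y, v) = -3*Y (E(Y, v) = -Y*6/2 = -3*Y)
q(V, L) = -V/(5*(-1 + L)) (q(V, L) = -(V + 0)/(5*(L - 1)) = -V/(5*(-1 + L)))
q(4, -5)² + E(-8, -3) = (-1*4/(-5 + 5*(-5)))² - 3*(-8) = (-1*4/(-5 - 25))² + 24 = (-1*4/(-30))² + 24 = (-1*4*(-1/30))² + 24 = (2/15)² + 24 = 4/225 + 24 = 5404/225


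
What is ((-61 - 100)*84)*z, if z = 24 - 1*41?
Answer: 229908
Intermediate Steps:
z = -17 (z = 24 - 41 = -17)
((-61 - 100)*84)*z = ((-61 - 100)*84)*(-17) = -161*84*(-17) = -13524*(-17) = 229908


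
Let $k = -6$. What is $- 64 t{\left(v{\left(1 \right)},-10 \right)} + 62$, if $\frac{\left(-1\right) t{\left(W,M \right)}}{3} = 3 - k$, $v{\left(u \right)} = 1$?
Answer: $1790$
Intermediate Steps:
$t{\left(W,M \right)} = -27$ ($t{\left(W,M \right)} = - 3 \left(3 - -6\right) = - 3 \left(3 + 6\right) = \left(-3\right) 9 = -27$)
$- 64 t{\left(v{\left(1 \right)},-10 \right)} + 62 = \left(-64\right) \left(-27\right) + 62 = 1728 + 62 = 1790$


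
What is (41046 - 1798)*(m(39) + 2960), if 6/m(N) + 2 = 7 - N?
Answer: 1974841616/17 ≈ 1.1617e+8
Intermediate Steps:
m(N) = 6/(5 - N) (m(N) = 6/(-2 + (7 - N)) = 6/(5 - N))
(41046 - 1798)*(m(39) + 2960) = (41046 - 1798)*(-6/(-5 + 39) + 2960) = 39248*(-6/34 + 2960) = 39248*(-6*1/34 + 2960) = 39248*(-3/17 + 2960) = 39248*(50317/17) = 1974841616/17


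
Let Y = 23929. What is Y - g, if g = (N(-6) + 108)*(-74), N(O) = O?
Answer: 31477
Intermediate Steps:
g = -7548 (g = (-6 + 108)*(-74) = 102*(-74) = -7548)
Y - g = 23929 - 1*(-7548) = 23929 + 7548 = 31477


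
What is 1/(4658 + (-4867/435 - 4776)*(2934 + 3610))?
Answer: -435/13625376058 ≈ -3.1926e-8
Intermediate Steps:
1/(4658 + (-4867/435 - 4776)*(2934 + 3610)) = 1/(4658 + (-4867*1/435 - 4776)*6544) = 1/(4658 + (-4867/435 - 4776)*6544) = 1/(4658 - 2082427/435*6544) = 1/(4658 - 13627402288/435) = 1/(-13625376058/435) = -435/13625376058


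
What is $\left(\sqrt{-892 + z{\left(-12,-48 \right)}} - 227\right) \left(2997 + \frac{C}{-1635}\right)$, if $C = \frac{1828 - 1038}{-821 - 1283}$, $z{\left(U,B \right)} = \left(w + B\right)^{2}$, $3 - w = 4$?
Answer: $- \frac{234032475209}{344004} + \frac{1030980067 \sqrt{1509}}{344004} \approx -5.639 \cdot 10^{5}$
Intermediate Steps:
$w = -1$ ($w = 3 - 4 = -1$)
$z{\left(U,B \right)} = \left(-1 + B\right)^{2}$
$C = - \frac{395}{1052}$ ($C = \frac{790}{-2104} = 790 \left(- \frac{1}{2104}\right) = - \frac{395}{1052} \approx -0.37548$)
$\left(\sqrt{-892 + z{\left(-12,-48 \right)}} - 227\right) \left(2997 + \frac{C}{-1635}\right) = \left(\sqrt{-892 + \left(-1 - 48\right)^{2}} - 227\right) \left(2997 - \frac{395}{1052 \left(-1635\right)}\right) = \left(\sqrt{-892 + \left(-49\right)^{2}} - 227\right) \left(2997 - - \frac{79}{344004}\right) = \left(\sqrt{-892 + 2401} - 227\right) \left(2997 + \frac{79}{344004}\right) = \left(\sqrt{1509} - 227\right) \frac{1030980067}{344004} = \left(-227 + \sqrt{1509}\right) \frac{1030980067}{344004} = - \frac{234032475209}{344004} + \frac{1030980067 \sqrt{1509}}{344004}$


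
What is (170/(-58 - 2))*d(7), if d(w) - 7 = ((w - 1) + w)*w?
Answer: -833/3 ≈ -277.67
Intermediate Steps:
d(w) = 7 + w*(-1 + 2*w) (d(w) = 7 + ((w - 1) + w)*w = 7 + ((-1 + w) + w)*w = 7 + (-1 + 2*w)*w = 7 + w*(-1 + 2*w))
(170/(-58 - 2))*d(7) = (170/(-58 - 2))*(7 - 1*7 + 2*7²) = (170/(-60))*(7 - 7 + 2*49) = (170*(-1/60))*(7 - 7 + 98) = -17/6*98 = -833/3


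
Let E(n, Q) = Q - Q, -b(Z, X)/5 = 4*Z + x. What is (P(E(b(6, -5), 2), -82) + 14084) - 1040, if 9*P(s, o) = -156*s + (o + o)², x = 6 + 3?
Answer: 144292/9 ≈ 16032.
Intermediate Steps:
x = 9
b(Z, X) = -45 - 20*Z (b(Z, X) = -5*(4*Z + 9) = -5*(9 + 4*Z) = -45 - 20*Z)
E(n, Q) = 0
P(s, o) = -52*s/3 + 4*o²/9 (P(s, o) = (-156*s + (o + o)²)/9 = (-156*s + (2*o)²)/9 = (-156*s + 4*o²)/9 = -52*s/3 + 4*o²/9)
(P(E(b(6, -5), 2), -82) + 14084) - 1040 = ((-52/3*0 + (4/9)*(-82)²) + 14084) - 1040 = ((0 + (4/9)*6724) + 14084) - 1040 = ((0 + 26896/9) + 14084) - 1040 = (26896/9 + 14084) - 1040 = 153652/9 - 1040 = 144292/9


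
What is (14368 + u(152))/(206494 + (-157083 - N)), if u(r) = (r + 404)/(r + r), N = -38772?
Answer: 1092107/6701908 ≈ 0.16295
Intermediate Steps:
u(r) = (404 + r)/(2*r) (u(r) = (404 + r)/((2*r)) = (404 + r)*(1/(2*r)) = (404 + r)/(2*r))
(14368 + u(152))/(206494 + (-157083 - N)) = (14368 + (½)*(404 + 152)/152)/(206494 + (-157083 - 1*(-38772))) = (14368 + (½)*(1/152)*556)/(206494 + (-157083 + 38772)) = (14368 + 139/76)/(206494 - 118311) = (1092107/76)/88183 = (1092107/76)*(1/88183) = 1092107/6701908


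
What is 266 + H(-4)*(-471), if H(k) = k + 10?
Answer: -2560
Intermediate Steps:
H(k) = 10 + k
266 + H(-4)*(-471) = 266 + (10 - 4)*(-471) = 266 + 6*(-471) = 266 - 2826 = -2560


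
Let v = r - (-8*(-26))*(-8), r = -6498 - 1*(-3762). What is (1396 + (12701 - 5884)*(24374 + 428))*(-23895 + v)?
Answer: -4221336221210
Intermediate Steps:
r = -2736 (r = -6498 + 3762 = -2736)
v = -1072 (v = -2736 - (-8*(-26))*(-8) = -2736 - 208*(-8) = -2736 - 1*(-1664) = -2736 + 1664 = -1072)
(1396 + (12701 - 5884)*(24374 + 428))*(-23895 + v) = (1396 + (12701 - 5884)*(24374 + 428))*(-23895 - 1072) = (1396 + 6817*24802)*(-24967) = (1396 + 169075234)*(-24967) = 169076630*(-24967) = -4221336221210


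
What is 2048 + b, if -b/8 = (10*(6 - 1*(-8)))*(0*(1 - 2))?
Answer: 2048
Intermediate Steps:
b = 0 (b = -8*10*(6 - 1*(-8))*0*(1 - 2) = -8*10*(6 + 8)*0*(-1) = -8*10*14*0 = -1120*0 = -8*0 = 0)
2048 + b = 2048 + 0 = 2048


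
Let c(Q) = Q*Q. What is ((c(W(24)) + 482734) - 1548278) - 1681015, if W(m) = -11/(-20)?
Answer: -1098623479/400 ≈ -2.7466e+6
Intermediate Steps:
W(m) = 11/20 (W(m) = -11*(-1/20) = 11/20)
c(Q) = Q²
((c(W(24)) + 482734) - 1548278) - 1681015 = (((11/20)² + 482734) - 1548278) - 1681015 = ((121/400 + 482734) - 1548278) - 1681015 = (193093721/400 - 1548278) - 1681015 = -426217479/400 - 1681015 = -1098623479/400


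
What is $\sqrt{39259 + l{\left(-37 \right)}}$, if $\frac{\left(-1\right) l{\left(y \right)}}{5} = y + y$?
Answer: $\sqrt{39629} \approx 199.07$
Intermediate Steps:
$l{\left(y \right)} = - 10 y$ ($l{\left(y \right)} = - 5 \left(y + y\right) = - 5 \cdot 2 y = - 10 y$)
$\sqrt{39259 + l{\left(-37 \right)}} = \sqrt{39259 - -370} = \sqrt{39259 + 370} = \sqrt{39629}$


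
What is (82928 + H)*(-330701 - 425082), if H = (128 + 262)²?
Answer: -177630166924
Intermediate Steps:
H = 152100 (H = 390² = 152100)
(82928 + H)*(-330701 - 425082) = (82928 + 152100)*(-330701 - 425082) = 235028*(-755783) = -177630166924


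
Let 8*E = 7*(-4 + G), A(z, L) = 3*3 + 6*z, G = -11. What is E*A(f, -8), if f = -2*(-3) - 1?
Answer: -4095/8 ≈ -511.88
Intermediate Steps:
f = 5 (f = 6 - 1 = 5)
A(z, L) = 9 + 6*z
E = -105/8 (E = (7*(-4 - 11))/8 = (7*(-15))/8 = (1/8)*(-105) = -105/8 ≈ -13.125)
E*A(f, -8) = -105*(9 + 6*5)/8 = -105*(9 + 30)/8 = -105/8*39 = -4095/8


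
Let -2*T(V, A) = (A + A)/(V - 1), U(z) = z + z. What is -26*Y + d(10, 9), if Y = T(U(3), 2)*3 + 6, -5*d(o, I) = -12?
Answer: -612/5 ≈ -122.40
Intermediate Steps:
d(o, I) = 12/5 (d(o, I) = -⅕*(-12) = 12/5)
U(z) = 2*z
T(V, A) = -A/(-1 + V) (T(V, A) = -(A + A)/(2*(V - 1)) = -2*A/(2*(-1 + V)) = -A/(-1 + V))
Y = 24/5 (Y = -1*2/(-1 + 2*3)*3 + 6 = -1*2/(-1 + 6)*3 + 6 = -1*2/5*3 + 6 = -1*2*⅕*3 + 6 = -⅖*3 + 6 = -6/5 + 6 = 24/5 ≈ 4.8000)
-26*Y + d(10, 9) = -26*24/5 + 12/5 = -624/5 + 12/5 = -612/5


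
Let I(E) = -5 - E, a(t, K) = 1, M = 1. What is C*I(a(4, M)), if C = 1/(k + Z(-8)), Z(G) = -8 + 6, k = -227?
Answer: 6/229 ≈ 0.026201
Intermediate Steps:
Z(G) = -2
C = -1/229 (C = 1/(-227 - 2) = 1/(-229) = -1/229 ≈ -0.0043668)
C*I(a(4, M)) = -(-5 - 1*1)/229 = -(-5 - 1)/229 = -1/229*(-6) = 6/229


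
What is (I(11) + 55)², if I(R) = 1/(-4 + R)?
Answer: 148996/49 ≈ 3040.7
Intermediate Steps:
(I(11) + 55)² = (1/(-4 + 11) + 55)² = (1/7 + 55)² = (⅐ + 55)² = (386/7)² = 148996/49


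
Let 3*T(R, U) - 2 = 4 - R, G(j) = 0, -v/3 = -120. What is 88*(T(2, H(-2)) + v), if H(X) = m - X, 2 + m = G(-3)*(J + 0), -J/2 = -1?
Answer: 95392/3 ≈ 31797.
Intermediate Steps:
v = 360 (v = -3*(-120) = 360)
J = 2 (J = -2*(-1) = 2)
m = -2 (m = -2 + 0*(2 + 0) = -2 + 0*2 = -2 + 0 = -2)
H(X) = -2 - X
T(R, U) = 2 - R/3 (T(R, U) = 2/3 + (4 - R)/3 = 2/3 + (4/3 - R/3) = 2 - R/3)
88*(T(2, H(-2)) + v) = 88*((2 - 1/3*2) + 360) = 88*((2 - 2/3) + 360) = 88*(4/3 + 360) = 88*(1084/3) = 95392/3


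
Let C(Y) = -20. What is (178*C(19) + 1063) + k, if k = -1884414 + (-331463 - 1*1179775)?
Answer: -3398149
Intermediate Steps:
k = -3395652 (k = -1884414 + (-331463 - 1179775) = -1884414 - 1511238 = -3395652)
(178*C(19) + 1063) + k = (178*(-20) + 1063) - 3395652 = (-3560 + 1063) - 3395652 = -2497 - 3395652 = -3398149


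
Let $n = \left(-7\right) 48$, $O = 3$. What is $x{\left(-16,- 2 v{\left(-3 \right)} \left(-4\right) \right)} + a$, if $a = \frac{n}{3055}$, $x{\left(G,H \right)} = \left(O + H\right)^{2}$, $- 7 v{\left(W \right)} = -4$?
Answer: $\frac{8565031}{149695} \approx 57.217$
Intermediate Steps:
$v{\left(W \right)} = \frac{4}{7}$ ($v{\left(W \right)} = \left(- \frac{1}{7}\right) \left(-4\right) = \frac{4}{7}$)
$n = -336$
$x{\left(G,H \right)} = \left(3 + H\right)^{2}$
$a = - \frac{336}{3055} \approx -0.10998$
$x{\left(-16,- 2 v{\left(-3 \right)} \left(-4\right) \right)} + a = \left(3 + \left(-2\right) \frac{4}{7} \left(-4\right)\right)^{2} - \frac{336}{3055} = \left(3 - - \frac{32}{7}\right)^{2} - \frac{336}{3055} = \left(3 + \frac{32}{7}\right)^{2} - \frac{336}{3055} = \left(\frac{53}{7}\right)^{2} - \frac{336}{3055} = \frac{2809}{49} - \frac{336}{3055} = \frac{8565031}{149695}$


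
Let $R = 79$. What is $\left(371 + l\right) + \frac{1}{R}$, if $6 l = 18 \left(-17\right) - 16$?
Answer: $\frac{75211}{237} \approx 317.35$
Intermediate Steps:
$l = - \frac{161}{3}$ ($l = \frac{18 \left(-17\right) - 16}{6} = \frac{-306 - 16}{6} = \frac{1}{6} \left(-322\right) = - \frac{161}{3} \approx -53.667$)
$\left(371 + l\right) + \frac{1}{R} = \left(371 - \frac{161}{3}\right) + \frac{1}{79} = \frac{952}{3} + \frac{1}{79} = \frac{75211}{237}$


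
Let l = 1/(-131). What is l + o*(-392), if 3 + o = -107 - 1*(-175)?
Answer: -3337881/131 ≈ -25480.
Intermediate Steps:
o = 65 (o = -3 + (-107 - 1*(-175)) = -3 + (-107 + 175) = -3 + 68 = 65)
l = -1/131 ≈ -0.0076336
l + o*(-392) = -1/131 + 65*(-392) = -1/131 - 25480 = -3337881/131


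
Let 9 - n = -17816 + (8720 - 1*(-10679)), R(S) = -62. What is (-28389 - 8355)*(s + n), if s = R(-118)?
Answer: 60113184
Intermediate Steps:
n = -1574 (n = 9 - (-17816 + (8720 - 1*(-10679))) = 9 - (-17816 + (8720 + 10679)) = 9 - (-17816 + 19399) = 9 - 1*1583 = 9 - 1583 = -1574)
s = -62
(-28389 - 8355)*(s + n) = (-28389 - 8355)*(-62 - 1574) = -36744*(-1636) = 60113184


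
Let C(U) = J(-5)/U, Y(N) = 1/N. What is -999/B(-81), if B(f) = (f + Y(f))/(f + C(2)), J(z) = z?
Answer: -13513473/13124 ≈ -1029.7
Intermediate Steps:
C(U) = -5/U
B(f) = (f + 1/f)/(-5/2 + f) (B(f) = (f + 1/f)/(f - 5/2) = (f + 1/f)/(-5/2 + f))
-999/B(-81) = -999*(-81*(-5 + 2*(-81))/(2*(1 + (-81)**2))) = -999*(-81*(-5 - 162)/(2*(1 + 6561))) = -999/(2*(-1/81)*6562/(-167)) = -999/(2*(-1/81)*(-1/167)*6562) = -999/13124/13527 = -999*13527/13124 = -13513473/13124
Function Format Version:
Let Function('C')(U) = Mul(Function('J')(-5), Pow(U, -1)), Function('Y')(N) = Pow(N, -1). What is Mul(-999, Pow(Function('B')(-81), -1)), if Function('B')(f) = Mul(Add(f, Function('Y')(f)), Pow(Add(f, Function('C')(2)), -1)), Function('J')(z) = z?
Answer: Rational(-13513473, 13124) ≈ -1029.7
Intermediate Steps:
Function('C')(U) = Mul(-5, Pow(U, -1))
Function('B')(f) = Mul(Pow(Add(Rational(-5, 2), f), -1), Add(f, Pow(f, -1))) (Function('B')(f) = Mul(Add(f, Pow(f, -1)), Pow(Add(f, Mul(-5, Pow(2, -1))), -1)) = Mul(Add(f, Pow(f, -1)), Pow(Add(f, Mul(-5, Rational(1, 2))), -1)) = Mul(Add(f, Pow(f, -1)), Pow(Add(f, Rational(-5, 2)), -1)) = Mul(Add(f, Pow(f, -1)), Pow(Add(Rational(-5, 2), f), -1)) = Mul(Pow(Add(Rational(-5, 2), f), -1), Add(f, Pow(f, -1))))
Mul(-999, Pow(Function('B')(-81), -1)) = Mul(-999, Pow(Mul(2, Pow(-81, -1), Pow(Add(-5, Mul(2, -81)), -1), Add(1, Pow(-81, 2))), -1)) = Mul(-999, Pow(Mul(2, Rational(-1, 81), Pow(Add(-5, -162), -1), Add(1, 6561)), -1)) = Mul(-999, Pow(Mul(2, Rational(-1, 81), Pow(-167, -1), 6562), -1)) = Mul(-999, Pow(Mul(2, Rational(-1, 81), Rational(-1, 167), 6562), -1)) = Mul(-999, Pow(Rational(13124, 13527), -1)) = Mul(-999, Rational(13527, 13124)) = Rational(-13513473, 13124)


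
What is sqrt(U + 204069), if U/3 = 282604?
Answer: sqrt(1051881) ≈ 1025.6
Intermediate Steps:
U = 847812 (U = 3*282604 = 847812)
sqrt(U + 204069) = sqrt(847812 + 204069) = sqrt(1051881)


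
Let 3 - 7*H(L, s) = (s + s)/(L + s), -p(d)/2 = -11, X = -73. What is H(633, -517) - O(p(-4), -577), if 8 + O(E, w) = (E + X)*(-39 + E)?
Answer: -348063/406 ≈ -857.30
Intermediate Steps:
p(d) = 22 (p(d) = -2*(-11) = 22)
H(L, s) = 3/7 - 2*s/(7*(L + s)) (H(L, s) = 3/7 - (s + s)/(7*(L + s)) = 3/7 - 2*s/(7*(L + s)))
O(E, w) = -8 + (-73 + E)*(-39 + E) (O(E, w) = -8 + (E - 73)*(-39 + E) = -8 + (-73 + E)*(-39 + E))
H(633, -517) - O(p(-4), -577) = (-517 + 3*633)/(7*(633 - 517)) - (2839 + 22² - 112*22) = (⅐)*(-517 + 1899)/116 - (2839 + 484 - 2464) = (⅐)*(1/116)*1382 - 1*859 = 691/406 - 859 = -348063/406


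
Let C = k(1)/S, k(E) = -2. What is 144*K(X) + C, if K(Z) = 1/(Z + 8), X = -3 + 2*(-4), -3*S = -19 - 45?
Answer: -1539/32 ≈ -48.094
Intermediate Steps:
S = 64/3 (S = -(-19 - 45)/3 = -1/3*(-64) = 64/3 ≈ 21.333)
X = -11 (X = -3 - 8 = -11)
K(Z) = 1/(8 + Z)
C = -3/32 (C = -2/64/3 = -2*3/64 = -3/32 ≈ -0.093750)
144*K(X) + C = 144/(8 - 11) - 3/32 = 144/(-3) - 3/32 = 144*(-1/3) - 3/32 = -48 - 3/32 = -1539/32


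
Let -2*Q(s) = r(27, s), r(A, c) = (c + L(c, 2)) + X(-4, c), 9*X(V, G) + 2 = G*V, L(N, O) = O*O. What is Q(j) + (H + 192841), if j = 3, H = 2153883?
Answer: 42240983/18 ≈ 2.3467e+6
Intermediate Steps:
L(N, O) = O²
X(V, G) = -2/9 + G*V/9 (X(V, G) = -2/9 + (G*V)/9 = -2/9 + G*V/9)
r(A, c) = 34/9 + 5*c/9 (r(A, c) = (c + 2²) + (-2/9 + (⅑)*c*(-4)) = (c + 4) + (-2/9 - 4*c/9) = (4 + c) + (-2/9 - 4*c/9) = 34/9 + 5*c/9)
Q(s) = -17/9 - 5*s/18 (Q(s) = -(34/9 + 5*s/9)/2 = -17/9 - 5*s/18)
Q(j) + (H + 192841) = (-17/9 - 5/18*3) + (2153883 + 192841) = (-17/9 - ⅚) + 2346724 = -49/18 + 2346724 = 42240983/18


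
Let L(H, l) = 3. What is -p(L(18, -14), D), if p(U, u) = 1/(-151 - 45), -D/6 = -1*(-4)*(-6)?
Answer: 1/196 ≈ 0.0051020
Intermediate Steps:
D = 144 (D = -6*(-1*(-4))*(-6) = -24*(-6) = -6*(-24) = 144)
p(U, u) = -1/196 (p(U, u) = 1/(-196) = -1/196)
-p(L(18, -14), D) = -1*(-1/196) = 1/196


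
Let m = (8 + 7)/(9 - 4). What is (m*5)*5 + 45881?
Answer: 45956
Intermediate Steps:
m = 3 (m = 15/5 = 15*(⅕) = 3)
(m*5)*5 + 45881 = (3*5)*5 + 45881 = 15*5 + 45881 = 75 + 45881 = 45956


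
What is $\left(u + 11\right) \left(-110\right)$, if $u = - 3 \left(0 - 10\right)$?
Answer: $-4510$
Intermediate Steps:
$u = 30$ ($u = \left(-3\right) \left(-10\right) = 30$)
$\left(u + 11\right) \left(-110\right) = \left(30 + 11\right) \left(-110\right) = 41 \left(-110\right) = -4510$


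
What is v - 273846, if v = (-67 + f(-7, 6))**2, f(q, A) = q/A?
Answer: -9691175/36 ≈ -2.6920e+5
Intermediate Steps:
v = 167281/36 (v = (-67 - 7/6)**2 = (-409/6)**2 = 167281/36 ≈ 4646.7)
v - 273846 = 167281/36 - 273846 = -9691175/36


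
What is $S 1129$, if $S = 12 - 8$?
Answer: $4516$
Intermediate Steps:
$S = 4$
$S 1129 = 4 \cdot 1129 = 4516$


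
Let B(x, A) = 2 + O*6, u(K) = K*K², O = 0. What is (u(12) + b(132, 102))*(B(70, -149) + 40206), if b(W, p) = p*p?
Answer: 487803456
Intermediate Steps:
b(W, p) = p²
u(K) = K³
B(x, A) = 2 (B(x, A) = 2 + 0*6 = 2 + 0 = 2)
(u(12) + b(132, 102))*(B(70, -149) + 40206) = (12³ + 102²)*(2 + 40206) = (1728 + 10404)*40208 = 12132*40208 = 487803456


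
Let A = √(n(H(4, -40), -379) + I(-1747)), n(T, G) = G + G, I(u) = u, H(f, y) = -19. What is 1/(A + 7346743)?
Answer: 7346743/53974632710554 - I*√2505/53974632710554 ≈ 1.3611e-7 - 9.2729e-13*I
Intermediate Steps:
n(T, G) = 2*G
A = I*√2505 (A = √(2*(-379) - 1747) = √(-758 - 1747) = √(-2505) = I*√2505 ≈ 50.05*I)
1/(A + 7346743) = 1/(I*√2505 + 7346743) = 1/(7346743 + I*√2505)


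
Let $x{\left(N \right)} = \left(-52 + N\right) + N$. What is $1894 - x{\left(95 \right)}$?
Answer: $1756$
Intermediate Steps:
$x{\left(N \right)} = -52 + 2 N$
$1894 - x{\left(95 \right)} = 1894 - \left(-52 + 2 \cdot 95\right) = 1894 - \left(-52 + 190\right) = 1894 - 138 = 1756$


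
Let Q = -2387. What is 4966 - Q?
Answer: 7353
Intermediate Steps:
4966 - Q = 4966 - 1*(-2387) = 4966 + 2387 = 7353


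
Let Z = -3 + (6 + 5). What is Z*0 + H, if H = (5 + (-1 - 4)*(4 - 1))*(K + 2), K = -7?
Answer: 50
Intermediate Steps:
H = 50 (H = (5 + (-1 - 4)*(4 - 1))*(-7 + 2) = (5 - 5*3)*(-5) = (5 - 15)*(-5) = -10*(-5) = 50)
Z = 8 (Z = -3 + 11 = 8)
Z*0 + H = 8*0 + 50 = 0 + 50 = 50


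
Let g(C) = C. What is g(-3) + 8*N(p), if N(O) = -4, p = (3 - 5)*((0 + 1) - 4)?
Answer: -35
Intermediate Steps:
p = 6 (p = -2*(1 - 4) = -2*(-3) = 6)
g(-3) + 8*N(p) = -3 + 8*(-4) = -3 - 32 = -35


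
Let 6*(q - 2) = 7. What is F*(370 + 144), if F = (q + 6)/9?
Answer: 14135/27 ≈ 523.52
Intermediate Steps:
q = 19/6 (q = 2 + (1/6)*7 = 2 + 7/6 = 19/6 ≈ 3.1667)
F = 55/54 (F = (19/6 + 6)/9 = (55/6)*(1/9) = 55/54 ≈ 1.0185)
F*(370 + 144) = 55*(370 + 144)/54 = (55/54)*514 = 14135/27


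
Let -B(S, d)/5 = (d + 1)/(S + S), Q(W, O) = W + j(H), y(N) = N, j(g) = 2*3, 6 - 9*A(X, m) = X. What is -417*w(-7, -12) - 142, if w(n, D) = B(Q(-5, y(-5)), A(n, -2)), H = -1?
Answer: 7219/3 ≈ 2406.3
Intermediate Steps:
A(X, m) = ⅔ - X/9
j(g) = 6
Q(W, O) = 6 + W (Q(W, O) = W + 6 = 6 + W)
B(S, d) = -5*(1 + d)/(2*S) (B(S, d) = -5*(d + 1)/(S + S) = -5*(1 + d)/(2*S))
w(n, D) = -25/6 + 5*n/18 (w(n, D) = 5*(-1 - (⅔ - n/9))/(2*(6 - 5)) = (5/2)*(-1 + (-⅔ + n/9))/1 = (5/2)*1*(-5/3 + n/9) = -25/6 + 5*n/18)
-417*w(-7, -12) - 142 = -417*(-25/6 + (5/18)*(-7)) - 142 = -417*(-25/6 - 35/18) - 142 = -417*(-55/9) - 142 = 7645/3 - 142 = 7219/3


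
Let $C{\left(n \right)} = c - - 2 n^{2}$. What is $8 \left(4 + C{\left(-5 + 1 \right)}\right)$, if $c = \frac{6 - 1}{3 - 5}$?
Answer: $268$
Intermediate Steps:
$c = - \frac{5}{2}$ ($c = \frac{5}{-2} = 5 \left(- \frac{1}{2}\right) = - \frac{5}{2} \approx -2.5$)
$C{\left(n \right)} = - \frac{5}{2} + 2 n^{2}$ ($C{\left(n \right)} = - \frac{5}{2} - - 2 n^{2} = - \frac{5}{2} + 2 n^{2}$)
$8 \left(4 + C{\left(-5 + 1 \right)}\right) = 8 \left(4 - \left(\frac{5}{2} - 2 \left(-5 + 1\right)^{2}\right)\right) = 8 \left(4 - \left(\frac{5}{2} - 2 \left(-4\right)^{2}\right)\right) = 8 \left(4 + \left(- \frac{5}{2} + 2 \cdot 16\right)\right) = 8 \left(4 + \left(- \frac{5}{2} + 32\right)\right) = 8 \left(4 + \frac{59}{2}\right) = 8 \cdot \frac{67}{2} = 268$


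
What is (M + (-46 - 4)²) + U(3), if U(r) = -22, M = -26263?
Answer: -23785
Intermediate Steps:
(M + (-46 - 4)²) + U(3) = (-26263 + (-46 - 4)²) - 22 = (-26263 + (-50)²) - 22 = (-26263 + 2500) - 22 = -23763 - 22 = -23785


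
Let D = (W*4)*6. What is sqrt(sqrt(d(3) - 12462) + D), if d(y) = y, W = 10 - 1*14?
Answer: sqrt(-96 + I*sqrt(12459)) ≈ 5.0608 + 11.028*I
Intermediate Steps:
W = -4 (W = 10 - 14 = -4)
D = -96 (D = -4*4*6 = -16*6 = -96)
sqrt(sqrt(d(3) - 12462) + D) = sqrt(sqrt(3 - 12462) - 96) = sqrt(sqrt(-12459) - 96) = sqrt(I*sqrt(12459) - 96) = sqrt(-96 + I*sqrt(12459))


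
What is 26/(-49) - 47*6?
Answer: -13844/49 ≈ -282.53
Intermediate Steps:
26/(-49) - 47*6 = 26*(-1/49) - 282 = -26/49 - 282 = -13844/49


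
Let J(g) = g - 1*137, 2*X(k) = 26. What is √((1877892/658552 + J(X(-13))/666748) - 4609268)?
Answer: 3*I*√401355684716331581697990/885258526 ≈ 2146.9*I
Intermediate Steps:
X(k) = 13 (X(k) = (½)*26 = 13)
J(g) = -137 + g (J(g) = g - 137 = -137 + g)
√((1877892/658552 + J(X(-13))/666748) - 4609268) = √((1877892/658552 + (-137 + 13)/666748) - 4609268) = √((1877892*(1/658552) - 124*1/666748) - 4609268) = √((469473/164638 - 1/5377) - 4609268) = √(2524191683/885258526 - 4609268) = √(-4080391271427285/885258526) = 3*I*√401355684716331581697990/885258526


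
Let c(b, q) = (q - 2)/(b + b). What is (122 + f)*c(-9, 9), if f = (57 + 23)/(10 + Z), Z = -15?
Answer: -371/9 ≈ -41.222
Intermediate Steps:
c(b, q) = (-2 + q)/(2*b) (c(b, q) = (-2 + q)/((2*b)) = (-2 + q)*(1/(2*b)) = (-2 + q)/(2*b))
f = -16 (f = (57 + 23)/(10 - 15) = 80/(-5) = 80*(-1/5) = -16)
(122 + f)*c(-9, 9) = (122 - 16)*((1/2)*(-2 + 9)/(-9)) = 106*((1/2)*(-1/9)*7) = 106*(-7/18) = -371/9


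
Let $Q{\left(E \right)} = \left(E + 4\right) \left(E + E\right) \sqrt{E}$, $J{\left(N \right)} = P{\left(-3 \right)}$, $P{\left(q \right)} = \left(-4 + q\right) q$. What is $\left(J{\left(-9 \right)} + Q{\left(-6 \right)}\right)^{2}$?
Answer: $-3015 + 1008 i \sqrt{6} \approx -3015.0 + 2469.1 i$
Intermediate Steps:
$P{\left(q \right)} = q \left(-4 + q\right)$
$J{\left(N \right)} = 21$ ($J{\left(N \right)} = - 3 \left(-4 - 3\right) = \left(-3\right) \left(-7\right) = 21$)
$Q{\left(E \right)} = 2 E^{\frac{3}{2}} \left(4 + E\right)$ ($Q{\left(E \right)} = \left(4 + E\right) 2 E \sqrt{E} = 2 E \left(4 + E\right) \sqrt{E} = 2 E^{\frac{3}{2}} \left(4 + E\right)$)
$\left(J{\left(-9 \right)} + Q{\left(-6 \right)}\right)^{2} = \left(21 + 2 \left(-6\right)^{\frac{3}{2}} \left(4 - 6\right)\right)^{2} = \left(21 + 2 \left(- 6 i \sqrt{6}\right) \left(-2\right)\right)^{2} = \left(21 + 24 i \sqrt{6}\right)^{2}$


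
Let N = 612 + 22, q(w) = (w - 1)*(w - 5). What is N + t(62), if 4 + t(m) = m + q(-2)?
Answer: 713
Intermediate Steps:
q(w) = (-1 + w)*(-5 + w)
t(m) = 17 + m (t(m) = -4 + (m + (5 + (-2)² - 6*(-2))) = -4 + (m + (5 + 4 + 12)) = -4 + (m + 21) = -4 + (21 + m) = 17 + m)
N = 634
N + t(62) = 634 + (17 + 62) = 634 + 79 = 713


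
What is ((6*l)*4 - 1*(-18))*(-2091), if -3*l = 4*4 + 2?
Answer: 263466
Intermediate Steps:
l = -6 (l = -(4*4 + 2)/3 = -(16 + 2)/3 = -⅓*18 = -6)
((6*l)*4 - 1*(-18))*(-2091) = ((6*(-6))*4 - 1*(-18))*(-2091) = (-36*4 + 18)*(-2091) = (-144 + 18)*(-2091) = -126*(-2091) = 263466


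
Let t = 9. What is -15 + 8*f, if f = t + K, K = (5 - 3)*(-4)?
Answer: -7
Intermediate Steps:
K = -8 (K = 2*(-4) = -8)
f = 1 (f = 9 - 8 = 1)
-15 + 8*f = -15 + 8*1 = -15 + 8 = -7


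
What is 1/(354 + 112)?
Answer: 1/466 ≈ 0.0021459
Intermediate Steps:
1/(354 + 112) = 1/466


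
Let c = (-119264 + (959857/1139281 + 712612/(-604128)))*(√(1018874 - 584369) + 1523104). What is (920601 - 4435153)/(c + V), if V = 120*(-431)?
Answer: 19669192134153026136128373979470600192/1016615550999767651652432483095229033307639 - 12913882790628403287643914182208*√434505/1016615550999767651652432483095229033307639 ≈ 1.9339e-5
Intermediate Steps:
V = -51720
c = -11457651784501589476/63074739 - 661985890022047*√434505/5550577032 (c = (-119264 + (959857*(1/1139281) + 712612*(-1/604128)))*(√434505 + 1523104) = (-119264 + (959857/1139281 - 178153/151032))*(1523104 + √434505) = (-119264 - 1870877599/5550577032)*(1523104 + √434505) = -661985890022047*(1523104 + √434505)/5550577032 = -11457651784501589476/63074739 - 661985890022047*√434505/5550577032 ≈ -1.8173e+11)
(920601 - 4435153)/(c + V) = (920601 - 4435153)/((-11457651784501589476/63074739 - 661985890022047*√434505/5550577032) - 51720) = -3514552/(-11457655046727090556/63074739 - 661985890022047*√434505/5550577032)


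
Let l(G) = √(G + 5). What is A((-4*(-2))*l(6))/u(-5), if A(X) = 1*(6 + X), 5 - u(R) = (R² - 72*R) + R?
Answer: -2/125 - 8*√11/375 ≈ -0.086755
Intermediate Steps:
u(R) = 5 - R² + 71*R (u(R) = 5 - ((R² - 72*R) + R) = 5 - (R² - 71*R) = 5 + (-R² + 71*R) = 5 - R² + 71*R)
l(G) = √(5 + G)
A(X) = 6 + X
A((-4*(-2))*l(6))/u(-5) = (6 + (-4*(-2))*√(5 + 6))/(5 - 1*(-5)² + 71*(-5)) = (6 + 8*√11)/(5 - 1*25 - 355) = (6 + 8*√11)/(5 - 25 - 355) = (6 + 8*√11)/(-375) = (6 + 8*√11)*(-1/375) = -2/125 - 8*√11/375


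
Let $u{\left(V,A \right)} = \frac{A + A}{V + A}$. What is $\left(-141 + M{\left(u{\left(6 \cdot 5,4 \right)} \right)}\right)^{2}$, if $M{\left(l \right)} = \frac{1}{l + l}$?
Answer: $\frac{1234321}{64} \approx 19286.0$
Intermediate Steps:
$u{\left(V,A \right)} = \frac{2 A}{A + V}$
$M{\left(l \right)} = \frac{1}{2 l}$
$\left(-141 + M{\left(u{\left(6 \cdot 5,4 \right)} \right)}\right)^{2} = \left(-141 + \frac{1}{2 \cdot 2 \cdot 4 \frac{1}{4 + 6 \cdot 5}}\right)^{2} = \left(-141 + \frac{1}{2 \cdot 2 \cdot 4 \frac{1}{4 + 30}}\right)^{2} = \left(-141 + \frac{1}{2 \cdot 2 \cdot 4 \cdot \frac{1}{34}}\right)^{2} = \left(-141 + \frac{1}{2 \cdot \frac{4}{17}}\right)^{2} = \left(-141 + \frac{1}{2} \cdot \frac{17}{4}\right)^{2} = \left(-141 + \frac{17}{8}\right)^{2} = \left(- \frac{1111}{8}\right)^{2} = \frac{1234321}{64}$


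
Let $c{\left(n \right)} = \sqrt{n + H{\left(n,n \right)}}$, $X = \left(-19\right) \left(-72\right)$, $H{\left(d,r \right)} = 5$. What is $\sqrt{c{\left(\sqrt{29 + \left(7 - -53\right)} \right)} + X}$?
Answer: $\sqrt{1368 + \sqrt{5 + \sqrt{89}}} \approx 37.038$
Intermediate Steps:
$X = 1368$
$c{\left(n \right)} = \sqrt{5 + n}$ ($c{\left(n \right)} = \sqrt{n + 5} = \sqrt{5 + n}$)
$\sqrt{c{\left(\sqrt{29 + \left(7 - -53\right)} \right)} + X} = \sqrt{\sqrt{5 + \sqrt{29 + \left(7 - -53\right)}} + 1368} = \sqrt{\sqrt{5 + \sqrt{29 + \left(7 + 53\right)}} + 1368} = \sqrt{\sqrt{5 + \sqrt{29 + 60}} + 1368} = \sqrt{\sqrt{5 + \sqrt{89}} + 1368} = \sqrt{1368 + \sqrt{5 + \sqrt{89}}}$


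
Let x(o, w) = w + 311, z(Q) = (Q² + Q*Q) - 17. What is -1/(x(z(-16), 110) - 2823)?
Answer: 1/2402 ≈ 0.00041632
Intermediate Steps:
z(Q) = -17 + 2*Q² (z(Q) = (Q² + Q²) - 17 = 2*Q² - 17 = -17 + 2*Q²)
x(o, w) = 311 + w
-1/(x(z(-16), 110) - 2823) = -1/((311 + 110) - 2823) = -1/(421 - 2823) = -1/(-2402) = -1*(-1/2402) = 1/2402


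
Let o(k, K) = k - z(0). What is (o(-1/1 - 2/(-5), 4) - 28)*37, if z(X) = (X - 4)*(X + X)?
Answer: -5291/5 ≈ -1058.2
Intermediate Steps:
z(X) = 2*X*(-4 + X) (z(X) = (-4 + X)*(2*X) = 2*X*(-4 + X))
o(k, K) = k (o(k, K) = k - 2*0*(-4 + 0) = k - 2*0*(-4) = k - 1*0 = k + 0 = k)
(o(-1/1 - 2/(-5), 4) - 28)*37 = ((-1/1 - 2/(-5)) - 28)*37 = ((-1*1 - 2*(-⅕)) - 28)*37 = ((-1 + ⅖) - 28)*37 = (-⅗ - 28)*37 = -143/5*37 = -5291/5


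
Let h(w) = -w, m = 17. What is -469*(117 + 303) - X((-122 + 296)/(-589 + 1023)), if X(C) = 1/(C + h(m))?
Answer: -709521743/3602 ≈ -1.9698e+5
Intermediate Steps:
X(C) = 1/(-17 + C) (X(C) = 1/(C - 1*17) = 1/(C - 17) = 1/(-17 + C))
-469*(117 + 303) - X((-122 + 296)/(-589 + 1023)) = -469*(117 + 303) - 1/(-17 + (-122 + 296)/(-589 + 1023)) = -469*420 - 1/(-17 + 174/434) = -196980 - 1/(-17 + 174*(1/434)) = -196980 - 1/(-17 + 87/217) = -196980 - 1/(-3602/217) = -196980 - 1*(-217/3602) = -196980 + 217/3602 = -709521743/3602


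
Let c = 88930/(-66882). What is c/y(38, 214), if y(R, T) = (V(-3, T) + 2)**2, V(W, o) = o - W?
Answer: -44465/1603863801 ≈ -2.7724e-5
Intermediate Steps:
y(R, T) = (5 + T)**2 (y(R, T) = ((T - 1*(-3)) + 2)**2 = ((T + 3) + 2)**2 = ((3 + T) + 2)**2 = (5 + T)**2)
c = -44465/33441 (c = 88930*(-1/66882) = -44465/33441 ≈ -1.3297)
c/y(38, 214) = -44465/(33441*(5 + 214)**2) = -44465/(33441*(219**2)) = -44465/33441/47961 = -44465/33441*1/47961 = -44465/1603863801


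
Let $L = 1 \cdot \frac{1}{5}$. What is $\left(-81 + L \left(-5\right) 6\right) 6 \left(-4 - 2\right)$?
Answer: $3132$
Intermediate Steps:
$L = \frac{1}{5}$ ($L = 1 \cdot \frac{1}{5} = \frac{1}{5} \approx 0.2$)
$\left(-81 + L \left(-5\right) 6\right) 6 \left(-4 - 2\right) = \left(-81 + \frac{1}{5} \left(-5\right) 6\right) 6 \left(-4 - 2\right) = \left(-81 - 6\right) 6 \left(-6\right) = \left(-81 - 6\right) \left(-36\right) = \left(-87\right) \left(-36\right) = 3132$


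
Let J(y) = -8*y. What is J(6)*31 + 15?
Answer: -1473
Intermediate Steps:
J(6)*31 + 15 = -8*6*31 + 15 = -48*31 + 15 = -1488 + 15 = -1473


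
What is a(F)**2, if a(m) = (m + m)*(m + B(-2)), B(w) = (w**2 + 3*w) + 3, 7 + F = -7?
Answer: 132496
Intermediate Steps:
F = -14 (F = -7 - 7 = -14)
B(w) = 3 + w**2 + 3*w
a(m) = 2*m*(1 + m) (a(m) = (m + m)*(m + (3 + (-2)**2 + 3*(-2))) = (2*m)*(m + (3 + 4 - 6)) = (2*m)*(m + 1) = (2*m)*(1 + m) = 2*m*(1 + m))
a(F)**2 = (2*(-14)*(1 - 14))**2 = (2*(-14)*(-13))**2 = 364**2 = 132496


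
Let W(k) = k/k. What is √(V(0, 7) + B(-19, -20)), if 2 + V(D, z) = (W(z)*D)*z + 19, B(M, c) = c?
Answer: I*√3 ≈ 1.732*I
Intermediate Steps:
W(k) = 1
V(D, z) = 17 + D*z (V(D, z) = -2 + ((1*D)*z + 19) = -2 + (D*z + 19) = -2 + (19 + D*z) = 17 + D*z)
√(V(0, 7) + B(-19, -20)) = √((17 + 0*7) - 20) = √((17 + 0) - 20) = √(17 - 20) = √(-3) = I*√3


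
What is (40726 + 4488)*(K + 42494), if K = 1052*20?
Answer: 2872626276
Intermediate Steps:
K = 21040
(40726 + 4488)*(K + 42494) = (40726 + 4488)*(21040 + 42494) = 45214*63534 = 2872626276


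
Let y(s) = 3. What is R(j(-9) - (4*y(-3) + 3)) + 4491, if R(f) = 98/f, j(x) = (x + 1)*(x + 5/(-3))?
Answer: 947895/211 ≈ 4492.4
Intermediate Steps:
j(x) = (1 + x)*(-5/3 + x) (j(x) = (1 + x)*(x + 5*(-⅓)) = (1 + x)*(x - 5/3) = (1 + x)*(-5/3 + x))
R(j(-9) - (4*y(-3) + 3)) + 4491 = 98/((-5/3 + (-9)² - ⅔*(-9)) - (4*3 + 3)) + 4491 = 98/((-5/3 + 81 + 6) - (12 + 3)) + 4491 = 98/(256/3 - 1*15) + 4491 = 98/(256/3 - 15) + 4491 = 98/(211/3) + 4491 = 98*(3/211) + 4491 = 294/211 + 4491 = 947895/211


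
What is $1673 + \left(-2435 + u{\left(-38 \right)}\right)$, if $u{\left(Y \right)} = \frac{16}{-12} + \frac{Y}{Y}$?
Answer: $- \frac{2287}{3} \approx -762.33$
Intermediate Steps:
$u{\left(Y \right)} = - \frac{1}{3}$ ($u{\left(Y \right)} = 16 \left(- \frac{1}{12}\right) + 1 = - \frac{4}{3} + 1 = - \frac{1}{3}$)
$1673 + \left(-2435 + u{\left(-38 \right)}\right) = 1673 - \frac{7306}{3} = - \frac{2287}{3}$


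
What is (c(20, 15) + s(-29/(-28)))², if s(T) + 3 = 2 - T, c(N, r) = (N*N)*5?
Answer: 3129619249/784 ≈ 3.9919e+6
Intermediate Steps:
c(N, r) = 5*N² (c(N, r) = N²*5 = 5*N²)
s(T) = -1 - T (s(T) = -3 + (2 - T) = -1 - T)
(c(20, 15) + s(-29/(-28)))² = (5*20² + (-1 - (-29)/(-28)))² = (5*400 + (-1 - (-29)*(-1)/28))² = (2000 + (-1 - 1*29/28))² = (2000 + (-1 - 29/28))² = (2000 - 57/28)² = (55943/28)² = 3129619249/784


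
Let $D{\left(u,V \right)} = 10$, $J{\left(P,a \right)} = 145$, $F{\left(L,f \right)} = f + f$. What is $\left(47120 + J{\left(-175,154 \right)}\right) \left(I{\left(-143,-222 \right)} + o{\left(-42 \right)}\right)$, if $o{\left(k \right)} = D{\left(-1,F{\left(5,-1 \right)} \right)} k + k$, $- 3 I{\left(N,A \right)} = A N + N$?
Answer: $-519741695$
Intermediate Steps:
$F{\left(L,f \right)} = 2 f$
$I{\left(N,A \right)} = - \frac{N}{3} - \frac{A N}{3}$ ($I{\left(N,A \right)} = - \frac{A N + N}{3} = - \frac{N + A N}{3} = - \frac{N}{3} - \frac{A N}{3}$)
$o{\left(k \right)} = 11 k$ ($o{\left(k \right)} = 10 k + k = 11 k$)
$\left(47120 + J{\left(-175,154 \right)}\right) \left(I{\left(-143,-222 \right)} + o{\left(-42 \right)}\right) = \left(47120 + 145\right) \left(\left(- \frac{1}{3}\right) \left(-143\right) \left(1 - 222\right) + 11 \left(-42\right)\right) = 47265 \left(\left(- \frac{1}{3}\right) \left(-143\right) \left(-221\right) - 462\right) = 47265 \left(- \frac{31603}{3} - 462\right) = 47265 \left(- \frac{32989}{3}\right) = -519741695$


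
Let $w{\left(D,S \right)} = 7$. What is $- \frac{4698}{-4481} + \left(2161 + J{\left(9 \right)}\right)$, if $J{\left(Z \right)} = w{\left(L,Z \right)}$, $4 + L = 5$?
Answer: $\frac{9719506}{4481} \approx 2169.0$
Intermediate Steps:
$L = 1$ ($L = -4 + 5 = 1$)
$J{\left(Z \right)} = 7$
$- \frac{4698}{-4481} + \left(2161 + J{\left(9 \right)}\right) = - \frac{4698}{-4481} + \left(2161 + 7\right) = \left(-4698\right) \left(- \frac{1}{4481}\right) + 2168 = \frac{4698}{4481} + 2168 = \frac{9719506}{4481}$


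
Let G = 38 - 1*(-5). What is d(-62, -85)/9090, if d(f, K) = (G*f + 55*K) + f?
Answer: -7403/9090 ≈ -0.81441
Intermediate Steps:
G = 43 (G = 38 + 5 = 43)
d(f, K) = 44*f + 55*K (d(f, K) = (43*f + 55*K) + f = 44*f + 55*K)
d(-62, -85)/9090 = (44*(-62) + 55*(-85))/9090 = (-2728 - 4675)*(1/9090) = -7403*1/9090 = -7403/9090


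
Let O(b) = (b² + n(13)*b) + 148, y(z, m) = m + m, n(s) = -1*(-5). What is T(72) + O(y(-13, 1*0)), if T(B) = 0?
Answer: 148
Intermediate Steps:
n(s) = 5
y(z, m) = 2*m
O(b) = 148 + b² + 5*b (O(b) = (b² + 5*b) + 148 = 148 + b² + 5*b)
T(72) + O(y(-13, 1*0)) = 0 + (148 + (2*(1*0))² + 5*(2*(1*0))) = 0 + (148 + (2*0)² + 5*(2*0)) = 0 + (148 + 0² + 5*0) = 0 + (148 + 0 + 0) = 0 + 148 = 148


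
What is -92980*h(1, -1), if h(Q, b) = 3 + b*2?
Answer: -92980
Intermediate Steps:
h(Q, b) = 3 + 2*b
-92980*h(1, -1) = -92980*(3 + 2*(-1)) = -92980*(3 - 2) = -92980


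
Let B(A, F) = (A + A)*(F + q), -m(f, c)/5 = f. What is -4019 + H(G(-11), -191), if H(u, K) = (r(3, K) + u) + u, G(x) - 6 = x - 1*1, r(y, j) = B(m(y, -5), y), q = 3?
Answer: -4211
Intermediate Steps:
m(f, c) = -5*f
B(A, F) = 2*A*(3 + F) (B(A, F) = (A + A)*(F + 3) = (2*A)*(3 + F) = 2*A*(3 + F))
r(y, j) = -10*y*(3 + y) (r(y, j) = 2*(-5*y)*(3 + y) = -10*y*(3 + y))
G(x) = 5 + x (G(x) = 6 + (x - 1*1) = 6 + (x - 1) = 6 + (-1 + x) = 5 + x)
H(u, K) = -180 + 2*u (H(u, K) = (-10*3*(3 + 3) + u) + u = (-10*3*6 + u) + u = (-180 + u) + u = -180 + 2*u)
-4019 + H(G(-11), -191) = -4019 + (-180 + 2*(5 - 11)) = -4019 + (-180 + 2*(-6)) = -4019 + (-180 - 12) = -4019 - 192 = -4211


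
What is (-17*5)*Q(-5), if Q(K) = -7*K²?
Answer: 14875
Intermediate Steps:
(-17*5)*Q(-5) = (-17*5)*(-7*(-5)²) = -(-595)*25 = -85*(-175) = 14875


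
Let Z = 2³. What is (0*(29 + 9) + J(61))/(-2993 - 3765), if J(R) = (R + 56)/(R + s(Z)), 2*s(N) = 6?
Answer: -117/432512 ≈ -0.00027051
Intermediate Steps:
Z = 8
s(N) = 3 (s(N) = (½)*6 = 3)
J(R) = (56 + R)/(3 + R) (J(R) = (R + 56)/(R + 3) = (56 + R)/(3 + R))
(0*(29 + 9) + J(61))/(-2993 - 3765) = (0*(29 + 9) + (56 + 61)/(3 + 61))/(-2993 - 3765) = (0*38 + 117/64)/(-6758) = (0 + (1/64)*117)*(-1/6758) = (0 + 117/64)*(-1/6758) = (117/64)*(-1/6758) = -117/432512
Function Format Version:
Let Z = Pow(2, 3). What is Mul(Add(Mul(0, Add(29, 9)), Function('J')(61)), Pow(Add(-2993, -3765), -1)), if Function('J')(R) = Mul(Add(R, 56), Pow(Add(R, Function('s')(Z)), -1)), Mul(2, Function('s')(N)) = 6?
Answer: Rational(-117, 432512) ≈ -0.00027051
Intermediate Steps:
Z = 8
Function('s')(N) = 3 (Function('s')(N) = Mul(Rational(1, 2), 6) = 3)
Function('J')(R) = Mul(Pow(Add(3, R), -1), Add(56, R)) (Function('J')(R) = Mul(Add(R, 56), Pow(Add(R, 3), -1)) = Mul(Add(56, R), Pow(Add(3, R), -1)) = Mul(Pow(Add(3, R), -1), Add(56, R)))
Mul(Add(Mul(0, Add(29, 9)), Function('J')(61)), Pow(Add(-2993, -3765), -1)) = Mul(Add(Mul(0, Add(29, 9)), Mul(Pow(Add(3, 61), -1), Add(56, 61))), Pow(Add(-2993, -3765), -1)) = Mul(Add(Mul(0, 38), Mul(Pow(64, -1), 117)), Pow(-6758, -1)) = Mul(Add(0, Mul(Rational(1, 64), 117)), Rational(-1, 6758)) = Mul(Add(0, Rational(117, 64)), Rational(-1, 6758)) = Mul(Rational(117, 64), Rational(-1, 6758)) = Rational(-117, 432512)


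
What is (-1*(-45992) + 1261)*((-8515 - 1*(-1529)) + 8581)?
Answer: 75368535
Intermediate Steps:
(-1*(-45992) + 1261)*((-8515 - 1*(-1529)) + 8581) = (45992 + 1261)*((-8515 + 1529) + 8581) = 47253*(-6986 + 8581) = 47253*1595 = 75368535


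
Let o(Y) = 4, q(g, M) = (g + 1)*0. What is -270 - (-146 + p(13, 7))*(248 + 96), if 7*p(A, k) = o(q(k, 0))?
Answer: 348302/7 ≈ 49757.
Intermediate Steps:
q(g, M) = 0 (q(g, M) = (1 + g)*0 = 0)
p(A, k) = 4/7 (p(A, k) = (⅐)*4 = 4/7)
-270 - (-146 + p(13, 7))*(248 + 96) = -270 - (-146 + 4/7)*(248 + 96) = -270 - (-1018)*344/7 = -270 - 1*(-350192/7) = -270 + 350192/7 = 348302/7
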